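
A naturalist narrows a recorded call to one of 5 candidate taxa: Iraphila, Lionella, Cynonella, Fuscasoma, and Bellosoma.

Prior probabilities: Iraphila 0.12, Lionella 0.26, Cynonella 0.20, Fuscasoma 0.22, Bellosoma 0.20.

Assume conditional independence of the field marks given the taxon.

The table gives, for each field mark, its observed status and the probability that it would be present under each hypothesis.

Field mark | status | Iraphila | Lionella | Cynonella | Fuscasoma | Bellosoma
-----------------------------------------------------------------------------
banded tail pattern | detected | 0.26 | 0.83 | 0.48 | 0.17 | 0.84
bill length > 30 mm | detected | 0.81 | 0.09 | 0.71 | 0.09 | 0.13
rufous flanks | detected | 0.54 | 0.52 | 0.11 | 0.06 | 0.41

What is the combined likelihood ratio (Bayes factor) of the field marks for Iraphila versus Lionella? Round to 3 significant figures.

The Bayes factor is the ratio of the joint likelihoods of the field mark pattern under the two hypotheses.
  Iraphila: 0.26 × 0.81 × 0.54 = 0.11372
  Lionella: 0.83 × 0.09 × 0.52 = 0.038844
Bayes factor = 0.11372 / 0.038844 ≈ 2.93

2.93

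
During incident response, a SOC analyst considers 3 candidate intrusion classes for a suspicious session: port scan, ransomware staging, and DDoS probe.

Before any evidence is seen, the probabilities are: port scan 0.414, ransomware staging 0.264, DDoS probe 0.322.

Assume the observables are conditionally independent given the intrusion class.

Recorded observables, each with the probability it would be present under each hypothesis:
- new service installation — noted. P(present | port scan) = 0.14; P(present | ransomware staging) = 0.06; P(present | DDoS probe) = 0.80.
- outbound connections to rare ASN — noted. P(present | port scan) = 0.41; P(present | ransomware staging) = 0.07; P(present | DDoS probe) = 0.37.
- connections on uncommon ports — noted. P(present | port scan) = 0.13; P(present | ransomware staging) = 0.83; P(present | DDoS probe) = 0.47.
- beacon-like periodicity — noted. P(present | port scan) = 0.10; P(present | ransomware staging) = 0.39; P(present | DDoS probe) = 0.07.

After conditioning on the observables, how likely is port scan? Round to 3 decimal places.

0.081

By Bayes' rule with conditional independence, the unnormalized weight for each hypothesis is prior × ∏ likelihoods:
  port scan: 0.414 × 0.14 × 0.41 × 0.13 × 0.10 = 0.00030893
  ransomware staging: 0.264 × 0.06 × 0.07 × 0.83 × 0.39 = 0.00035892
  DDoS probe: 0.322 × 0.80 × 0.37 × 0.47 × 0.07 = 0.0031358
Normalizing constant Z = 0.00030893 + 0.00035892 + 0.0031358 = 0.0038036.
P(port scan | evidence) = 0.00030893 / 0.0038036 ≈ 0.081.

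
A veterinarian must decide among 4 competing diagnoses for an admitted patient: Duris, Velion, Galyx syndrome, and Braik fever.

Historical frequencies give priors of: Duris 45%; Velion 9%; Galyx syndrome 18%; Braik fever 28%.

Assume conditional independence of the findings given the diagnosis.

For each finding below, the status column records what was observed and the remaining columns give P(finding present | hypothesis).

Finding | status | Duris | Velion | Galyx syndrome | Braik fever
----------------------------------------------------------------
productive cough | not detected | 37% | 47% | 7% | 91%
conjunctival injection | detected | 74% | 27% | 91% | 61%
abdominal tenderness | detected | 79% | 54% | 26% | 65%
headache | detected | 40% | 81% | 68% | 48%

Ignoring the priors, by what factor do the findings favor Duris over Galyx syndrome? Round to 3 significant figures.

The Bayes factor is the ratio of the joint likelihoods of the evidence pattern under the two hypotheses (using 1 − P(present | H) for each absent finding).
  Duris: (1 − 0.37) × 0.74 × 0.79 × 0.40 = 0.14732
  Galyx syndrome: (1 − 0.07) × 0.91 × 0.26 × 0.68 = 0.14963
Bayes factor = 0.14732 / 0.14963 ≈ 0.985

0.985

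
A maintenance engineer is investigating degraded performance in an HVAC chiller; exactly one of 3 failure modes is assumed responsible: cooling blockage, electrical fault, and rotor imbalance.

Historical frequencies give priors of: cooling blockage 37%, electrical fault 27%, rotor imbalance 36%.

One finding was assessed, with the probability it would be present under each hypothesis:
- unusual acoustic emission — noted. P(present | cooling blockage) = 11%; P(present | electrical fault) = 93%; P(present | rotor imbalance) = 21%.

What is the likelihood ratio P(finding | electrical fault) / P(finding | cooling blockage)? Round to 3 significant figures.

8.45

The Bayes factor is the ratio of the two likelihoods.
  electrical fault: 0.93
  cooling blockage: 0.11
Bayes factor = 0.93 / 0.11 ≈ 8.45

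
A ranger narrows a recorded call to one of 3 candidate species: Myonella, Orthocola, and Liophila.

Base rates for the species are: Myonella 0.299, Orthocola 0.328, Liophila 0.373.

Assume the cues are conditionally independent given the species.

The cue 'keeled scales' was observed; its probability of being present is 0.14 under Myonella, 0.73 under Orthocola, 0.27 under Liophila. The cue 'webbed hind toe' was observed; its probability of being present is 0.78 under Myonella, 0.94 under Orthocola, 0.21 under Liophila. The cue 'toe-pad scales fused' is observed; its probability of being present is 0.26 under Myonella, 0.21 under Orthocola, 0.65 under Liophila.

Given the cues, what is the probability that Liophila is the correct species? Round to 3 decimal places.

0.198

For each hypothesis, the unnormalized posterior weight is prior × product of the cue likelihoods:
  Myonella: 0.299 × 0.14 × 0.78 × 0.26 = 0.0084892
  Orthocola: 0.328 × 0.73 × 0.94 × 0.21 = 0.047265
  Liophila: 0.373 × 0.27 × 0.21 × 0.65 = 0.013747
Marginal likelihood of the evidence = 0.069502.
P(Liophila | evidence) = 0.013747 / 0.069502 ≈ 0.198.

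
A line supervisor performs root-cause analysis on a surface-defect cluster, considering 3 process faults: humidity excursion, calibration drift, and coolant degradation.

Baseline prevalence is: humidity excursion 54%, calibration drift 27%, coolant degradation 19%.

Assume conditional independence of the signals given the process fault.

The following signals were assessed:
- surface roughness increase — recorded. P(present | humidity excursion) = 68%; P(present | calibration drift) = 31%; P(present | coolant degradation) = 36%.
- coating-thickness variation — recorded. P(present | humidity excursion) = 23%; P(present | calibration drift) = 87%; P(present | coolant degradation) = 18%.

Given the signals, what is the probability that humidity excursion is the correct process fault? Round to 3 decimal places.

By Bayes' rule with conditional independence, the unnormalized weight for each hypothesis is prior × ∏ likelihoods:
  humidity excursion: 0.54 × 0.68 × 0.23 = 0.084456
  calibration drift: 0.27 × 0.31 × 0.87 = 0.072819
  coolant degradation: 0.19 × 0.36 × 0.18 = 0.012312
Marginal likelihood of the evidence = 0.16959.
P(humidity excursion | evidence) = 0.084456 / 0.16959 ≈ 0.498.

0.498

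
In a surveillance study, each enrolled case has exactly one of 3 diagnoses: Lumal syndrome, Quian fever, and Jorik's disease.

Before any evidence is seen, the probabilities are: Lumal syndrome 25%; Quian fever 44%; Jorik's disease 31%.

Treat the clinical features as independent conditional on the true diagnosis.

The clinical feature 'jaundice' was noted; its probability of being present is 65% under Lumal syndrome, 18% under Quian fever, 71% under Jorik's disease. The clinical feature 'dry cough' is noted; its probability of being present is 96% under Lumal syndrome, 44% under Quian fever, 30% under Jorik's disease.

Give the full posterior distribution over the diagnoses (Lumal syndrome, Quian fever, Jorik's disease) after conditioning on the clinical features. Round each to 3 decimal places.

For each hypothesis, the unnormalized posterior weight is prior × product of the clinical feature likelihoods:
  Lumal syndrome: 0.25 × 0.65 × 0.96 = 0.156
  Quian fever: 0.44 × 0.18 × 0.44 = 0.034848
  Jorik's disease: 0.31 × 0.71 × 0.30 = 0.06603
Normalizing constant Z = 0.156 + 0.034848 + 0.06603 = 0.25688.
P(Lumal syndrome | evidence) = 0.156 / 0.25688 ≈ 0.607
P(Quian fever | evidence) = 0.034848 / 0.25688 ≈ 0.136
P(Jorik's disease | evidence) = 0.06603 / 0.25688 ≈ 0.257

0.607, 0.136, 0.257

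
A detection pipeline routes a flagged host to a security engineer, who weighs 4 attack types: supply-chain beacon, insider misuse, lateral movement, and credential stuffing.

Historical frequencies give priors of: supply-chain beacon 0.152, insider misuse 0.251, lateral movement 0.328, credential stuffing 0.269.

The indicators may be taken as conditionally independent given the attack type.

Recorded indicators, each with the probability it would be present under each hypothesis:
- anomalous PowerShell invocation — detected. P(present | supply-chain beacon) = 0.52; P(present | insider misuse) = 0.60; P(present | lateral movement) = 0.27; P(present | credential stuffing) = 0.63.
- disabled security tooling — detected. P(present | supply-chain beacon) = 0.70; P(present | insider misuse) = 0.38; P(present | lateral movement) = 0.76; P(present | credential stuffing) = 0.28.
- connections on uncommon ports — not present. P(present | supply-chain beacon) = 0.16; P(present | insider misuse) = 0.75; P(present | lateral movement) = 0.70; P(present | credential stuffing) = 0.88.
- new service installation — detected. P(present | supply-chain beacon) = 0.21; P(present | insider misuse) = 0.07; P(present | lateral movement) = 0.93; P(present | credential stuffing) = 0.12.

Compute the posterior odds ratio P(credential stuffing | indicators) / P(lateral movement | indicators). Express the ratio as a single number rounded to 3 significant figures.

0.0364

Unnormalized posterior weight (prior times the indicator likelihoods) for each of the two hypotheses (using 1 − P(present | H) for each absent indicator):
  credential stuffing: 0.269 × 0.63 × 0.28 × (1 − 0.88) × 0.12 = 0.0006833
  lateral movement: 0.328 × 0.27 × 0.76 × (1 − 0.70) × 0.93 = 0.018778
Odds(credential stuffing : lateral movement) = 0.0006833 / 0.018778 ≈ 0.0364.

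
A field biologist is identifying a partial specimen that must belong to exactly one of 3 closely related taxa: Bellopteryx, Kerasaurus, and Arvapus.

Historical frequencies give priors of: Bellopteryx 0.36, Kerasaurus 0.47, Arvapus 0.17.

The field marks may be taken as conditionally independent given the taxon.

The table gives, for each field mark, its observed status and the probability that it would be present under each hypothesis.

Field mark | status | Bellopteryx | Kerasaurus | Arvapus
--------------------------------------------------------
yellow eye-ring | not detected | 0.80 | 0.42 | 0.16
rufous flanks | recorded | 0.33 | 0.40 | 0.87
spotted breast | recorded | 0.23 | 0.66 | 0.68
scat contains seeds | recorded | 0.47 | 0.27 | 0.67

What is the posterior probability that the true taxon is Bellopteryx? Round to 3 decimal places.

By Bayes' rule with conditional independence, the unnormalized weight for each hypothesis is prior × ∏ likelihoods (using 1 − P(present | H) for each absent field mark):
  Bellopteryx: 0.36 × (1 − 0.80) × 0.33 × 0.23 × 0.47 = 0.0025685
  Kerasaurus: 0.47 × (1 − 0.42) × 0.40 × 0.66 × 0.27 = 0.019431
  Arvapus: 0.17 × (1 − 0.16) × 0.87 × 0.68 × 0.67 = 0.056602
The unnormalized weights sum to 0.078601.
P(Bellopteryx | evidence) = 0.0025685 / 0.078601 ≈ 0.033.

0.033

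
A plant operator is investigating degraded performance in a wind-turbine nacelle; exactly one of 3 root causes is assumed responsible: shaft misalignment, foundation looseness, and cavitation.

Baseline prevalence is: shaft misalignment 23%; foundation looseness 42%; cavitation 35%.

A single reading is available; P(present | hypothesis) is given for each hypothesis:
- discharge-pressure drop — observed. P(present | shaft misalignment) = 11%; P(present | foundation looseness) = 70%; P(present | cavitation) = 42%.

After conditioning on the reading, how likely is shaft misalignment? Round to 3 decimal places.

For each hypothesis, the unnormalized posterior weight is prior × likelihood:
  shaft misalignment: 0.23 × 0.11 = 0.0253
  foundation looseness: 0.42 × 0.70 = 0.294
  cavitation: 0.35 × 0.42 = 0.147
Normalizing constant Z = 0.0253 + 0.294 + 0.147 = 0.4663.
P(shaft misalignment | evidence) = 0.0253 / 0.4663 ≈ 0.054.

0.054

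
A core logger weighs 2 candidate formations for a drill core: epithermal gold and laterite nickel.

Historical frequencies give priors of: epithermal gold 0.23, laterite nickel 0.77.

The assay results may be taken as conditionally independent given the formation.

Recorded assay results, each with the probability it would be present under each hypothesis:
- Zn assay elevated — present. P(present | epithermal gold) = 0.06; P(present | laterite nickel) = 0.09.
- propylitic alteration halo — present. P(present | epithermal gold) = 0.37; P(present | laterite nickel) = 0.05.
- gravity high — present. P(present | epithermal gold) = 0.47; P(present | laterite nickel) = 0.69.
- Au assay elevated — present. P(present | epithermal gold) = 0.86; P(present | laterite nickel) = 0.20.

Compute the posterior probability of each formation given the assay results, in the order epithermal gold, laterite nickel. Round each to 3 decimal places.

0.812, 0.188

By Bayes' rule with conditional independence, the unnormalized weight for each hypothesis is prior × ∏ likelihoods:
  epithermal gold: 0.23 × 0.06 × 0.37 × 0.47 × 0.86 = 0.0020638
  laterite nickel: 0.77 × 0.09 × 0.05 × 0.69 × 0.20 = 0.00047817
The unnormalized weights sum to 0.002542.
P(epithermal gold | evidence) = 0.0020638 / 0.002542 ≈ 0.812
P(laterite nickel | evidence) = 0.00047817 / 0.002542 ≈ 0.188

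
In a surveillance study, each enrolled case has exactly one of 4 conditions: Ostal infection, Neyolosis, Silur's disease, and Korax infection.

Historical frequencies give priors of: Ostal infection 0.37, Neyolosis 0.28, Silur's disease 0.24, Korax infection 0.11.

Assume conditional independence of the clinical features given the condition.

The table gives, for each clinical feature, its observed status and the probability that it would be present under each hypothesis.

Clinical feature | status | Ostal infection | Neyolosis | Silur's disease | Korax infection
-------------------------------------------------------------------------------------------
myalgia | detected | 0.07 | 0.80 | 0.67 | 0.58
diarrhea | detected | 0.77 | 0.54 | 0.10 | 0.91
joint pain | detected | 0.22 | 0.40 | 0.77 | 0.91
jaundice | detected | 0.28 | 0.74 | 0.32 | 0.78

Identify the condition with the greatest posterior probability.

Multiply each prior by the joint likelihood of the clinical feature pattern:
  Ostal infection: 0.37 × 0.07 × 0.77 × 0.22 × 0.28 = 0.0012285
  Neyolosis: 0.28 × 0.80 × 0.54 × 0.40 × 0.74 = 0.035804
  Silur's disease: 0.24 × 0.67 × 0.10 × 0.77 × 0.32 = 0.0039621
  Korax infection: 0.11 × 0.58 × 0.91 × 0.91 × 0.78 = 0.04121
The unnormalized weights sum to 0.082204.
P(Ostal infection | evidence) ≈ 0.0012285 / 0.082204 ≈ 0.015
P(Neyolosis | evidence) ≈ 0.035804 / 0.082204 ≈ 0.436
P(Silur's disease | evidence) ≈ 0.0039621 / 0.082204 ≈ 0.048
P(Korax infection | evidence) ≈ 0.04121 / 0.082204 ≈ 0.501
The largest is 0.501, so Korax infection is most probable.

Korax infection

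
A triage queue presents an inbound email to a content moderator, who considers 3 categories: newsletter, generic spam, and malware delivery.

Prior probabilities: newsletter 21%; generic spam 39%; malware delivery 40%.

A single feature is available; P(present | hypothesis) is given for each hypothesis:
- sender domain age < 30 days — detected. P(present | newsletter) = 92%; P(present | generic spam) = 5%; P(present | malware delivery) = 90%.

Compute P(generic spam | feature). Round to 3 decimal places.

0.034

Multiply each prior by the likelihood of the feature:
  newsletter: 0.21 × 0.92 = 0.1932
  generic spam: 0.39 × 0.05 = 0.0195
  malware delivery: 0.40 × 0.90 = 0.36
Normalizing constant Z = 0.1932 + 0.0195 + 0.36 = 0.5727.
P(generic spam | evidence) = 0.0195 / 0.5727 ≈ 0.034.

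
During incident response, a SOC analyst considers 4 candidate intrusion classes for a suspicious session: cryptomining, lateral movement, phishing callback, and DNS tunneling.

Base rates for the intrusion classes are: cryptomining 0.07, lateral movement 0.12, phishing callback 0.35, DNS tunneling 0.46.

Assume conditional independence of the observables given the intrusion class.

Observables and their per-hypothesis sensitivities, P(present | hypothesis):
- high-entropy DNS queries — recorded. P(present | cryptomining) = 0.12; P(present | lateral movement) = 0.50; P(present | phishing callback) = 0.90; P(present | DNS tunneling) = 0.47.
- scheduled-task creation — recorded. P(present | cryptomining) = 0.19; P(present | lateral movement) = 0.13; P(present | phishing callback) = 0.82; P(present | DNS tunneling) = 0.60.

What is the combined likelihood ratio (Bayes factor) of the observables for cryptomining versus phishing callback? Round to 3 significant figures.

The Bayes factor is the ratio of the joint likelihoods of the observable pattern under the two hypotheses.
  cryptomining: 0.12 × 0.19 = 0.0228
  phishing callback: 0.90 × 0.82 = 0.738
Bayes factor = 0.0228 / 0.738 ≈ 0.0309

0.0309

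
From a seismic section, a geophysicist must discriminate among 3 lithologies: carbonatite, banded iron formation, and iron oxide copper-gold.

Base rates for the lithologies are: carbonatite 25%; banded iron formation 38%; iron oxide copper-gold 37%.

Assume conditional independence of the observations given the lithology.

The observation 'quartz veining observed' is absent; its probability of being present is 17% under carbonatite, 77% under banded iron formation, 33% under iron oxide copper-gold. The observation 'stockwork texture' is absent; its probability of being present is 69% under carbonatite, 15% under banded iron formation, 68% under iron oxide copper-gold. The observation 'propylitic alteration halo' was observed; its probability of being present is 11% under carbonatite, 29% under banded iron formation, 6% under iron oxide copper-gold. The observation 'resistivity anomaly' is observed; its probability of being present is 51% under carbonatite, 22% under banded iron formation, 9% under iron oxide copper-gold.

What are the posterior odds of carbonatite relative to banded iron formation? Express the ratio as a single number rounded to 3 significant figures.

Unnormalized posterior weight (prior times the observation likelihoods) for each of the two hypotheses (using 1 − P(present | H) for each absent observation):
  carbonatite: 0.25 × (1 − 0.17) × (1 − 0.69) × 0.11 × 0.51 = 0.0036086
  banded iron formation: 0.38 × (1 − 0.77) × (1 − 0.15) × 0.29 × 0.22 = 0.0047397
Posterior odds = 0.0036086 / 0.0047397 ≈ 0.761.

0.761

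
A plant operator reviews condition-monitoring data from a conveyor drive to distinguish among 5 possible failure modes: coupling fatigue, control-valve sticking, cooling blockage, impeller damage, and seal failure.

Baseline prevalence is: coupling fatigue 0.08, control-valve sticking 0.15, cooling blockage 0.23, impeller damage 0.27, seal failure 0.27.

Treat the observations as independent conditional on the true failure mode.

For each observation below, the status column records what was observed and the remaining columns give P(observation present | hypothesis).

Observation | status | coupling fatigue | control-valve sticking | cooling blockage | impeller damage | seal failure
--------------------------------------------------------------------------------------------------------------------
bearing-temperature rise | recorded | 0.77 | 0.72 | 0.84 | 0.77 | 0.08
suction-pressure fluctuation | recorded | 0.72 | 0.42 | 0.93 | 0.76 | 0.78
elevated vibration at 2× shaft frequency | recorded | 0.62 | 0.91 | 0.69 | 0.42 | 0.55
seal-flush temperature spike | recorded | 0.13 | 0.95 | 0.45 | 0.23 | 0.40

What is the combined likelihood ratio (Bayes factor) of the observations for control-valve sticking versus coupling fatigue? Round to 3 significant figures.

5.85

The Bayes factor is the ratio of the joint likelihoods of the evidence pattern under the two hypotheses.
  control-valve sticking: 0.72 × 0.42 × 0.91 × 0.95 = 0.26142
  coupling fatigue: 0.77 × 0.72 × 0.62 × 0.13 = 0.044685
Bayes factor = 0.26142 / 0.044685 ≈ 5.85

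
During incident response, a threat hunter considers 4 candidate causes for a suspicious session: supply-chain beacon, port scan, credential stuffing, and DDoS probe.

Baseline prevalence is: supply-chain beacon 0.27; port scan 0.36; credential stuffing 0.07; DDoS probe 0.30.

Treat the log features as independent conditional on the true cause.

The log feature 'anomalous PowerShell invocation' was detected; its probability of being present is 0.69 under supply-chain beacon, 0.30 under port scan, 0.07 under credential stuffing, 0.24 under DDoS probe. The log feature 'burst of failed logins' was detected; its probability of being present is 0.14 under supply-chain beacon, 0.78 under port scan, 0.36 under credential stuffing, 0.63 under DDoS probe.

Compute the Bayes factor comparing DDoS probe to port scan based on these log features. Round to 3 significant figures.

Take the product of per-log feature likelihoods under each hypothesis, then divide.
  DDoS probe: 0.24 × 0.63 = 0.1512
  port scan: 0.30 × 0.78 = 0.234
Bayes factor = 0.1512 / 0.234 ≈ 0.646

0.646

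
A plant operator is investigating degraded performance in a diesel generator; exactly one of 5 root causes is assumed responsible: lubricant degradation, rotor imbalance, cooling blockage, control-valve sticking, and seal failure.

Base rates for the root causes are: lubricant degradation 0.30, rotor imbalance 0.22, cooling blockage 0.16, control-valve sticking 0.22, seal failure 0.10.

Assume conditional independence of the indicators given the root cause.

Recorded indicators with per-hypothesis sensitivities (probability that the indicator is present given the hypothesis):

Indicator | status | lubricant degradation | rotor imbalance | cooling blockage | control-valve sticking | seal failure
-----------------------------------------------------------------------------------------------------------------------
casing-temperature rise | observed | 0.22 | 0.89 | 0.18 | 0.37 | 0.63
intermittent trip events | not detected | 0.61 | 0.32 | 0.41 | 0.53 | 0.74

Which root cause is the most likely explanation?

Multiply each prior by the joint likelihood of the indicator pattern (using 1 − P(present | H) for each absent indicator):
  lubricant degradation: 0.30 × 0.22 × (1 − 0.61) = 0.02574
  rotor imbalance: 0.22 × 0.89 × (1 − 0.32) = 0.13314
  cooling blockage: 0.16 × 0.18 × (1 − 0.41) = 0.016992
  control-valve sticking: 0.22 × 0.37 × (1 − 0.53) = 0.038258
  seal failure: 0.10 × 0.63 × (1 − 0.74) = 0.01638
The unnormalized weights sum to 0.23051.
P(lubricant degradation | evidence) ≈ 0.02574 / 0.23051 ≈ 0.112
P(rotor imbalance | evidence) ≈ 0.13314 / 0.23051 ≈ 0.578
P(cooling blockage | evidence) ≈ 0.016992 / 0.23051 ≈ 0.074
P(control-valve sticking | evidence) ≈ 0.038258 / 0.23051 ≈ 0.166
P(seal failure | evidence) ≈ 0.01638 / 0.23051 ≈ 0.071
The largest is 0.578, so rotor imbalance is most probable.

rotor imbalance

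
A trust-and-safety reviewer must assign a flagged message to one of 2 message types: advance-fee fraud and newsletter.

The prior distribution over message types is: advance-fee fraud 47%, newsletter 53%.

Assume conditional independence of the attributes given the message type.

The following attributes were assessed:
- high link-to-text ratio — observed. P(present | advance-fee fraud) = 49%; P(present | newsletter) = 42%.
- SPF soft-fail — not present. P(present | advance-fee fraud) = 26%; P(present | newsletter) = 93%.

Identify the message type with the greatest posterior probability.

advance-fee fraud

Multiply each prior by the joint likelihood of the attribute pattern (using 1 − P(present | H) for each absent attribute):
  advance-fee fraud: 0.47 × 0.49 × (1 − 0.26) = 0.17042
  newsletter: 0.53 × 0.42 × (1 − 0.93) = 0.015582
Normalizing constant Z = 0.17042 + 0.015582 = 0.186.
P(advance-fee fraud | evidence) ≈ 0.17042 / 0.186 ≈ 0.916
P(newsletter | evidence) ≈ 0.015582 / 0.186 ≈ 0.084
The largest is 0.916, so advance-fee fraud is most probable.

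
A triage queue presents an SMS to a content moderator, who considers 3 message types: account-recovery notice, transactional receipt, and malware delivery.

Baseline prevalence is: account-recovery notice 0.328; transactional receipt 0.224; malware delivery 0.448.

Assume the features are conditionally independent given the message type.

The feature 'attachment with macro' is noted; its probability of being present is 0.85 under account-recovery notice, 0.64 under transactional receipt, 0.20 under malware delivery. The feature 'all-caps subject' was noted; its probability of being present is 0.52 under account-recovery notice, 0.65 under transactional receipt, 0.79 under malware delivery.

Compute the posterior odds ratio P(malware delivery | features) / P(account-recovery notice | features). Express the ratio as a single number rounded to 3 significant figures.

0.488

The normalizing constant cancels in an odds ratio, so compute prior × likelihood for the two hypotheses only:
  malware delivery: 0.448 × 0.20 × 0.79 = 0.070784
  account-recovery notice: 0.328 × 0.85 × 0.52 = 0.14498
Posterior odds = 0.070784 / 0.14498 ≈ 0.488.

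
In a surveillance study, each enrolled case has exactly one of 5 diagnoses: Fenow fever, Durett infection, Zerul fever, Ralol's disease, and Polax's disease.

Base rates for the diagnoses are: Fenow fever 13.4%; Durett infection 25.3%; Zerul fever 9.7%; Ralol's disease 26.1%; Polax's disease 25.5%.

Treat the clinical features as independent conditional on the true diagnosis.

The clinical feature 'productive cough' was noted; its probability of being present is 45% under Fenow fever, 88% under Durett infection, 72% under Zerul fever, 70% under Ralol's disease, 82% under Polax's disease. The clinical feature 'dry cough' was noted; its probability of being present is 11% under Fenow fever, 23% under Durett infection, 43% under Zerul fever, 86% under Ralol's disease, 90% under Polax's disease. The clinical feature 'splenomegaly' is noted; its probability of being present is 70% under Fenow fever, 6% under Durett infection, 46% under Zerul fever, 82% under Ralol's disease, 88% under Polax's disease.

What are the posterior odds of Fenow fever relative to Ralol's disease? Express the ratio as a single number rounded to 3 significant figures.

The normalizing constant cancels in an odds ratio, so compute prior × likelihood for the two hypotheses only:
  Fenow fever: 0.134 × 0.45 × 0.11 × 0.70 = 0.0046431
  Ralol's disease: 0.261 × 0.70 × 0.86 × 0.82 = 0.12884
Posterior odds = 0.0046431 / 0.12884 ≈ 0.0360.

0.0360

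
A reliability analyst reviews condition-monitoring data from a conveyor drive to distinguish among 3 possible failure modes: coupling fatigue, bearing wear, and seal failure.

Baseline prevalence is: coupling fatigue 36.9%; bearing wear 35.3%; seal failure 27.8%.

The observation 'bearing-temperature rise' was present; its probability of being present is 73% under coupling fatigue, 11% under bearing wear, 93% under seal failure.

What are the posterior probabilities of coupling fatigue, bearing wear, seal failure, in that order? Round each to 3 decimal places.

0.475, 0.069, 0.456

For each hypothesis, the unnormalized posterior weight is prior × likelihood:
  coupling fatigue: 0.369 × 0.73 = 0.26937
  bearing wear: 0.353 × 0.11 = 0.03883
  seal failure: 0.278 × 0.93 = 0.25854
Marginal likelihood of the evidence = 0.56674.
P(coupling fatigue | evidence) = 0.26937 / 0.56674 ≈ 0.475
P(bearing wear | evidence) = 0.03883 / 0.56674 ≈ 0.069
P(seal failure | evidence) = 0.25854 / 0.56674 ≈ 0.456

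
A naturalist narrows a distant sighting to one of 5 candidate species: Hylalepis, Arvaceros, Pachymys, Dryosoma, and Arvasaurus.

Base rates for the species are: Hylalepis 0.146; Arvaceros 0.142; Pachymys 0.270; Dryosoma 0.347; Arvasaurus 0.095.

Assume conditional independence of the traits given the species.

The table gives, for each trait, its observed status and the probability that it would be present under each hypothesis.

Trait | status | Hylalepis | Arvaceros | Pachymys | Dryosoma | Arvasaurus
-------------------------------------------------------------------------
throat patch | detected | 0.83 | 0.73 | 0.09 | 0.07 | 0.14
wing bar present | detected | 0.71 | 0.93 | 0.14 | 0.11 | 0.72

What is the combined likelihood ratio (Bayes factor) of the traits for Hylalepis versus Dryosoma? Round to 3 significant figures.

Take the product of per-trait likelihoods under each hypothesis, then divide.
  Hylalepis: 0.83 × 0.71 = 0.5893
  Dryosoma: 0.07 × 0.11 = 0.0077
Bayes factor = 0.5893 / 0.0077 ≈ 76.5

76.5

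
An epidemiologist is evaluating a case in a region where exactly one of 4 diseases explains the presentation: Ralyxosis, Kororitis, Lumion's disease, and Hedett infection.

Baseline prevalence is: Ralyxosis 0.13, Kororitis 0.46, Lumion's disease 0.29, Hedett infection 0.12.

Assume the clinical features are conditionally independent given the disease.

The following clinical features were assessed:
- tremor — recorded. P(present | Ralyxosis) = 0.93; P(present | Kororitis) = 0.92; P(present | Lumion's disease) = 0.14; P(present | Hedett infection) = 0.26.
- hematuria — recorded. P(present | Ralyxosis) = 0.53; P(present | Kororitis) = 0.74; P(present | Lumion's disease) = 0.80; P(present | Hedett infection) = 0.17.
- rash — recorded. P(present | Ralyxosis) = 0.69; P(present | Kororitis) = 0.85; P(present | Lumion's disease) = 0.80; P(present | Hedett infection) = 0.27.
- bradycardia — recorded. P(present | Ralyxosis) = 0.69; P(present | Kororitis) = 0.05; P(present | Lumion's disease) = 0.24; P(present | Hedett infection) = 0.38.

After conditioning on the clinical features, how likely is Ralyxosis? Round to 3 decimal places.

For each hypothesis, the unnormalized posterior weight is prior × product of the clinical feature likelihoods:
  Ralyxosis: 0.13 × 0.93 × 0.53 × 0.69 × 0.69 = 0.030507
  Kororitis: 0.46 × 0.92 × 0.74 × 0.85 × 0.05 = 0.01331
  Lumion's disease: 0.29 × 0.14 × 0.80 × 0.80 × 0.24 = 0.0062362
  Hedett infection: 0.12 × 0.26 × 0.17 × 0.27 × 0.38 = 0.00054419
Normalizing constant Z = 0.030507 + 0.01331 + 0.0062362 + 0.00054419 = 0.050597.
P(Ralyxosis | evidence) = 0.030507 / 0.050597 ≈ 0.603.

0.603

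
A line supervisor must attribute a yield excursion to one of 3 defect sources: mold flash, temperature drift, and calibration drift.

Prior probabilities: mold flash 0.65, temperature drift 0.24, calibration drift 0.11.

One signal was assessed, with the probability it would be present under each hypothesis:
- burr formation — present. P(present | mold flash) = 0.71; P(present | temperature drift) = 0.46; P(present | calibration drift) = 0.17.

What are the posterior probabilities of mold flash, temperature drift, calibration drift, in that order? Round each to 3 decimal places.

0.781, 0.187, 0.032

For each hypothesis, the unnormalized posterior weight is prior × likelihood:
  mold flash: 0.65 × 0.71 = 0.4615
  temperature drift: 0.24 × 0.46 = 0.1104
  calibration drift: 0.11 × 0.17 = 0.0187
Normalizing constant Z = 0.4615 + 0.1104 + 0.0187 = 0.5906.
P(mold flash | evidence) = 0.4615 / 0.5906 ≈ 0.781
P(temperature drift | evidence) = 0.1104 / 0.5906 ≈ 0.187
P(calibration drift | evidence) = 0.0187 / 0.5906 ≈ 0.032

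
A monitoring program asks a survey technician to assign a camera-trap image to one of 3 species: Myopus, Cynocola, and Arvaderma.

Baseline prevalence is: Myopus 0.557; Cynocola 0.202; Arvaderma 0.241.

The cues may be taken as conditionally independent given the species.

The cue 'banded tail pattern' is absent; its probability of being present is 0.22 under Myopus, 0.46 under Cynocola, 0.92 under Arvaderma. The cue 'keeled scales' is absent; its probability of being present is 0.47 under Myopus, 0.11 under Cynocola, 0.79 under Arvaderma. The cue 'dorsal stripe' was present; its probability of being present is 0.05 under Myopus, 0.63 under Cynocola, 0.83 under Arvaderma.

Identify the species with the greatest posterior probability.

By Bayes' rule with conditional independence, the unnormalized weight for each hypothesis is prior × ∏ likelihoods (using 1 − P(present | H) for each absent cue):
  Myopus: 0.557 × (1 − 0.22) × (1 − 0.47) × 0.05 = 0.011513
  Cynocola: 0.202 × (1 − 0.46) × (1 − 0.11) × 0.63 = 0.061161
  Arvaderma: 0.241 × (1 − 0.92) × (1 − 0.79) × 0.83 = 0.0033605
Normalizing constant Z = 0.011513 + 0.061161 + 0.0033605 = 0.076035.
P(Myopus | evidence) ≈ 0.011513 / 0.076035 ≈ 0.151
P(Cynocola | evidence) ≈ 0.061161 / 0.076035 ≈ 0.804
P(Arvaderma | evidence) ≈ 0.0033605 / 0.076035 ≈ 0.044
The largest is 0.804, so Cynocola is most probable.

Cynocola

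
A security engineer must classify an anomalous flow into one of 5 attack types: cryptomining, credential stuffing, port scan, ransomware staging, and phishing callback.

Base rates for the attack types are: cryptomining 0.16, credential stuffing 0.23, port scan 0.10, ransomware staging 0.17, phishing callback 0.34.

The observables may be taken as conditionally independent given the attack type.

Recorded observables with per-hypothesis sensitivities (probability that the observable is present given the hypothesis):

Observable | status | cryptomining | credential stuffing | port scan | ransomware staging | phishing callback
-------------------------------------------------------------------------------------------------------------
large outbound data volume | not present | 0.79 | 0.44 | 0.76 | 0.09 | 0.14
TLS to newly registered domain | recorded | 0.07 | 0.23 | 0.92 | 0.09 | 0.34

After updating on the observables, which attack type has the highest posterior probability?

By Bayes' rule with conditional independence, the unnormalized weight for each hypothesis is prior × ∏ likelihoods (using 1 − P(present | H) for each absent observable):
  cryptomining: 0.16 × (1 − 0.79) × 0.07 = 0.002352
  credential stuffing: 0.23 × (1 − 0.44) × 0.23 = 0.029624
  port scan: 0.10 × (1 − 0.76) × 0.92 = 0.02208
  ransomware staging: 0.17 × (1 − 0.09) × 0.09 = 0.013923
  phishing callback: 0.34 × (1 − 0.14) × 0.34 = 0.099416
Marginal likelihood of the evidence = 0.1674.
P(cryptomining | evidence) ≈ 0.002352 / 0.1674 ≈ 0.014
P(credential stuffing | evidence) ≈ 0.029624 / 0.1674 ≈ 0.177
P(port scan | evidence) ≈ 0.02208 / 0.1674 ≈ 0.132
P(ransomware staging | evidence) ≈ 0.013923 / 0.1674 ≈ 0.083
P(phishing callback | evidence) ≈ 0.099416 / 0.1674 ≈ 0.594
The largest is 0.594, so phishing callback is most probable.

phishing callback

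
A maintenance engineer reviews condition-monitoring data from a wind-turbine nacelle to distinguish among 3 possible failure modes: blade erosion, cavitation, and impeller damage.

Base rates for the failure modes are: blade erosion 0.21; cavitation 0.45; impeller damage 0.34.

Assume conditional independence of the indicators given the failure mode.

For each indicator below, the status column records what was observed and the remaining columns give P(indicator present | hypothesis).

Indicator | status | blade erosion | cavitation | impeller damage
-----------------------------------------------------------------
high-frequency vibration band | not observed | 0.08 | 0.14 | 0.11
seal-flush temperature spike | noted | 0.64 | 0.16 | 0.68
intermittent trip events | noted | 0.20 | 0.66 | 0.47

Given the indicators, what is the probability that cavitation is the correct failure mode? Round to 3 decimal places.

0.252

For each hypothesis, the unnormalized posterior weight is prior × product of the indicator likelihoods (using 1 − P(present | H) for each absent indicator):
  blade erosion: 0.21 × (1 − 0.08) × 0.64 × 0.20 = 0.02473
  cavitation: 0.45 × (1 − 0.14) × 0.16 × 0.66 = 0.040867
  impeller damage: 0.34 × (1 − 0.11) × 0.68 × 0.47 = 0.096711
Marginal likelihood of the evidence = 0.16231.
P(cavitation | evidence) = 0.040867 / 0.16231 ≈ 0.252.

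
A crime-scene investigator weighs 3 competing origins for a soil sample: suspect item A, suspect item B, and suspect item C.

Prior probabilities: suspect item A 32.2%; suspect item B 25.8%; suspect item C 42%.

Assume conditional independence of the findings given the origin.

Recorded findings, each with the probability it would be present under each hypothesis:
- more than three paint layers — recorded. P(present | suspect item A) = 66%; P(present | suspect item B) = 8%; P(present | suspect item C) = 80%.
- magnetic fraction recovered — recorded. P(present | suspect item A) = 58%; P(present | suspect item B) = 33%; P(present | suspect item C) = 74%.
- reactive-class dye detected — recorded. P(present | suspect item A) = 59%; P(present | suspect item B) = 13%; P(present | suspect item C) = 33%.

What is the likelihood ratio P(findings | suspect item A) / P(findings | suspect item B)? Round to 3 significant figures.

65.8

The Bayes factor is the ratio of the joint likelihoods of the evidence pattern under the two hypotheses.
  suspect item A: 0.66 × 0.58 × 0.59 = 0.22585
  suspect item B: 0.08 × 0.33 × 0.13 = 0.003432
Bayes factor = 0.22585 / 0.003432 ≈ 65.8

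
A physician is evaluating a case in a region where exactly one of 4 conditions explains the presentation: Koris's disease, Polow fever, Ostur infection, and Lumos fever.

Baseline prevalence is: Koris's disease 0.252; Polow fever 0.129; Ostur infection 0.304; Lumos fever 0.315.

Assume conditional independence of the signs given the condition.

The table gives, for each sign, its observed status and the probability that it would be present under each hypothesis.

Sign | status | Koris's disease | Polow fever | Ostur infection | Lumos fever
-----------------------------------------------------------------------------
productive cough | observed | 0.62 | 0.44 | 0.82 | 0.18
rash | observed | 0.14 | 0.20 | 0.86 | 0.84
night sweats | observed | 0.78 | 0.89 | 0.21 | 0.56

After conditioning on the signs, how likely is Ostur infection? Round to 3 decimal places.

0.455

For each hypothesis, the unnormalized posterior weight is prior × product of the sign likelihoods:
  Koris's disease: 0.252 × 0.62 × 0.14 × 0.78 = 0.017061
  Polow fever: 0.129 × 0.44 × 0.20 × 0.89 = 0.010103
  Ostur infection: 0.304 × 0.82 × 0.86 × 0.21 = 0.04502
  Lumos fever: 0.315 × 0.18 × 0.84 × 0.56 = 0.026672
Marginal likelihood of the evidence = 0.098856.
P(Ostur infection | evidence) = 0.04502 / 0.098856 ≈ 0.455.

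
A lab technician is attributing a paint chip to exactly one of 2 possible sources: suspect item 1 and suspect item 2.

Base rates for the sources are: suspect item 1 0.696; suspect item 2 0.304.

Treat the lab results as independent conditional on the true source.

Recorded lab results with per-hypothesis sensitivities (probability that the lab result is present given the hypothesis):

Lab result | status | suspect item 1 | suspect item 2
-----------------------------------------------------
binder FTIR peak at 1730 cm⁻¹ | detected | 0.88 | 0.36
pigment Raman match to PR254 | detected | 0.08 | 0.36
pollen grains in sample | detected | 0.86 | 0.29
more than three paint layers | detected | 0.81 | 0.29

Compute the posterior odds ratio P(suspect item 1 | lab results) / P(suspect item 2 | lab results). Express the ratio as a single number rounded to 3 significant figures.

10.3

Posterior odds equal prior odds times the likelihood ratio; only the two competing hypotheses matter.
  suspect item 1: 0.696 × 0.88 × 0.08 × 0.86 × 0.81 = 0.034132
  suspect item 2: 0.304 × 0.36 × 0.36 × 0.29 × 0.29 = 0.0033134
Odds(suspect item 1 : suspect item 2) = 0.034132 / 0.0033134 ≈ 10.3.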